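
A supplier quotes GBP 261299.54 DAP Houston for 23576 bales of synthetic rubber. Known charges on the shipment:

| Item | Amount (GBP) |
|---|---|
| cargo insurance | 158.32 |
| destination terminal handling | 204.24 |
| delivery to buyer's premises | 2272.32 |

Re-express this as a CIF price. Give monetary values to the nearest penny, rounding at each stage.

CIF price: GBP 258822.98

Not relevant to the conversion: insurance — on the seller under both DAP and CIF; already in the DAP price and stays in the CIF price.
From DAP to CIF, the seller no longer bears: destination terminal, delivery.
CIF price = 261299.54 − 204.24 − 2272.32 = 258822.98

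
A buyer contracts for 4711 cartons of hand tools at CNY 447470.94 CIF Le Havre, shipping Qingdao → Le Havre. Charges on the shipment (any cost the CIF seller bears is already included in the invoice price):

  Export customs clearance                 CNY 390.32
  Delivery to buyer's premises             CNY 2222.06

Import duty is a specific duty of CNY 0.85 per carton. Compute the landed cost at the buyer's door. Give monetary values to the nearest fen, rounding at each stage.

CIF: the seller pays costs through ocean freight and marine insurance to the destination port.
Already in the invoice (seller's account under CIF): export clearance — exclude.
The CIF price already equals the CIF value: 447470.94
Import duty = 4711 × 0.85 = 4004.35
Buyer bears: delivery 2222.06 + duty 4004.35 = 6226.41
Landed cost = invoice 447470.94 + 6226.41 = 453697.35

Total landed cost: CNY 453697.35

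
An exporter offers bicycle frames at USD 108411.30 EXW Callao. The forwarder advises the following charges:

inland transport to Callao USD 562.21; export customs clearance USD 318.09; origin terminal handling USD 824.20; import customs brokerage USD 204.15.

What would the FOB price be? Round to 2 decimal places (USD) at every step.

FOB price: USD 110115.80

Not relevant to the conversion: brokerage — on the buyer under both terms; not part of either seller's price.
From EXW to FOB, the seller additionally bears: inland to port, export clearance, origin terminal.
FOB price = 108411.30 + 562.21 + 318.09 + 824.20 = 110115.80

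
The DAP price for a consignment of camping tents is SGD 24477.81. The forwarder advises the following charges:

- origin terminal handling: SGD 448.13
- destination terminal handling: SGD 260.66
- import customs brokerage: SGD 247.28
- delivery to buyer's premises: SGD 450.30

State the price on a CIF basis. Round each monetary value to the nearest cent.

CIF price: SGD 23766.85

Not relevant to the conversion: origin terminal — on the seller under both DAP and CIF; already in the DAP price and stays in the CIF price. brokerage — on the buyer under both terms; not part of either seller's price.
From DAP to CIF, the seller no longer bears: destination terminal, delivery.
CIF price = 24477.81 − 260.66 − 450.30 = 23766.85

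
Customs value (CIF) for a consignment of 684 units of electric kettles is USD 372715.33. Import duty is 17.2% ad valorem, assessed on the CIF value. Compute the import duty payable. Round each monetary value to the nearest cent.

Import duty = 372715.33 × 17.2% = 64107.04

Import duty: USD 64107.04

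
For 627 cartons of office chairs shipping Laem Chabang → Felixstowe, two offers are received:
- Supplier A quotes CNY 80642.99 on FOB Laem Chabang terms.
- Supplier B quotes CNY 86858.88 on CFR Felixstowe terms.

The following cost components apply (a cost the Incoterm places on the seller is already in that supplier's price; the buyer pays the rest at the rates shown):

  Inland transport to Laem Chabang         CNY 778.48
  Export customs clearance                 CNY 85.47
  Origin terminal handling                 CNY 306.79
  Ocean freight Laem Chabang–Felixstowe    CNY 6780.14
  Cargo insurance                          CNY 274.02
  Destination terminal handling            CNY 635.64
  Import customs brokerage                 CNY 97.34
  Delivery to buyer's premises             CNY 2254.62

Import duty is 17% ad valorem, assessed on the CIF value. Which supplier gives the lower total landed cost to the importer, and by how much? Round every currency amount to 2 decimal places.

Supplier A (FOB):
CIF value = FOB price + freight + insurance = 80642.99 + 6780.14 + 274.02 = 87697.15
Import duty = 87697.15 × 17% = 14908.52
Buyer bears (A): 6780.14 + 274.02 + 635.64 + 97.34 + 2254.62 = 10041.76
Landed cost (A) = invoice 80642.99 + 10041.76 + duty 14908.52 = 105593.27
Supplier B (CFR):
CIF value = CFR price + insurance = 86858.88 + 274.02 = 87132.90
Import duty = 87132.90 × 17% = 14812.59
Buyer bears (B): 274.02 + 635.64 + 97.34 + 2254.62 = 3261.62
Landed cost (B) = invoice 86858.88 + 3261.62 + duty 14812.59 = 104933.09
Difference = |105593.27 − 104933.09| = 660.18

Supplier B is cheaper by CNY 660.18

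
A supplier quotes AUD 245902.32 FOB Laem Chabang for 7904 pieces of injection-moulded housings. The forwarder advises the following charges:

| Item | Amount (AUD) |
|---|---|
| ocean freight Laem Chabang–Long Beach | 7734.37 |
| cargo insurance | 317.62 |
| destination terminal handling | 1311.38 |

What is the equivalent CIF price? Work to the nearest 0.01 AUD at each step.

CIF price: AUD 253954.31

Not relevant to the conversion: destination terminal — on the buyer under both terms; not part of either seller's price.
From FOB to CIF, the seller additionally bears: freight, insurance.
CIF price = 245902.32 + 7734.37 + 317.62 = 253954.31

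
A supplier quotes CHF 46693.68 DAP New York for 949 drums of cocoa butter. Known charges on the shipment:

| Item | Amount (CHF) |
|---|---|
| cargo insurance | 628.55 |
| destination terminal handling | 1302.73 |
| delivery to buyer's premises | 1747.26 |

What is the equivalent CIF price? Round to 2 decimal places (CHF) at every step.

Not relevant to the conversion: insurance — on the seller under both DAP and CIF; already in the DAP price and stays in the CIF price.
From DAP to CIF, the seller no longer bears: destination terminal, delivery.
CIF price = 46693.68 − 1302.73 − 1747.26 = 43643.69

CIF price: CHF 43643.69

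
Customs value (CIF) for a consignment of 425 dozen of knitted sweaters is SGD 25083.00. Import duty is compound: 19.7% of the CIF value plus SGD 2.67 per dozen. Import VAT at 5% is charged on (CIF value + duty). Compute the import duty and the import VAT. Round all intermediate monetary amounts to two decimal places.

Ad valorem component: 25083.00 × 19.7% = 4941.35
Specific component: 425 × 2.67 = 1134.75
Import duty = 4941.35 + 1134.75 = 6076.10
VAT base = CIF + duty = 25083.00 + 6076.10 = 31159.10
Import VAT = 31159.10 × 5% = 1557.96

Import duty: SGD 6076.10; import VAT: SGD 1557.96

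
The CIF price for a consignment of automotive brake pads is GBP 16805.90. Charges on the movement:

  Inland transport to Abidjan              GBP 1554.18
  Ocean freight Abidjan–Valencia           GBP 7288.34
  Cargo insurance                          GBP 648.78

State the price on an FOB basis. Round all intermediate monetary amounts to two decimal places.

FOB price: GBP 8868.78

Not relevant to the conversion: inland to port — on the seller under both CIF and FOB; already in the CIF price and stays in the FOB price.
From CIF to FOB, the seller no longer bears: freight, insurance.
FOB price = 16805.90 − 7288.34 − 648.78 = 8868.78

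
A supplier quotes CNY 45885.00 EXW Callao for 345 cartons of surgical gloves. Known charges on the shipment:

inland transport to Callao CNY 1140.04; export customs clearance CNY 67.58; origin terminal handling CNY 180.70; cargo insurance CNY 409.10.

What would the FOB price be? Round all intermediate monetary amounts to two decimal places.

Not relevant to the conversion: insurance — on the buyer under both terms; not part of either seller's price.
From EXW to FOB, the seller additionally bears: inland to port, export clearance, origin terminal.
FOB price = 45885.00 + 1140.04 + 67.58 + 180.70 = 47273.32

FOB price: CNY 47273.32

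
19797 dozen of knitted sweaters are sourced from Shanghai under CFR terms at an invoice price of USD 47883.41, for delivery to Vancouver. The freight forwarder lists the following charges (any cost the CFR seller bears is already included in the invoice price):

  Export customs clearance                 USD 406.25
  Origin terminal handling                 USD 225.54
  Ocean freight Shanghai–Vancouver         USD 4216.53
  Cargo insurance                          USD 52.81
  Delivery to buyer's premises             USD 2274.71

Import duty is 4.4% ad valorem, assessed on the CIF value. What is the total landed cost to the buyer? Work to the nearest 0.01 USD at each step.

CFR: the seller pays costs through ocean freight to the destination port, but not insurance.
Already in the invoice (seller's account under CFR): export clearance, origin terminal, freight — exclude.
CIF value = CFR price + insurance = 47883.41 + 52.81 = 47936.22
Import duty = 47936.22 × 4.4% = 2109.19
Buyer bears: insurance 52.81 + delivery 2274.71 + duty 2109.19 = 4436.71
Landed cost = invoice 47883.41 + 4436.71 = 52320.12

Total landed cost: USD 52320.12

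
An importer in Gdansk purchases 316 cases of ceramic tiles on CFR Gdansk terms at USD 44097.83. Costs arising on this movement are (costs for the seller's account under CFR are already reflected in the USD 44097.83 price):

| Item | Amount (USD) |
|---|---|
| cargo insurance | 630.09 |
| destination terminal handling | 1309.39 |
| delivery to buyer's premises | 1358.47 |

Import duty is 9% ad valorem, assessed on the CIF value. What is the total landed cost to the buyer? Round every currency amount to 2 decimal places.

CFR: the seller pays costs through ocean freight to the destination port, but not insurance.
CIF value = CFR price + insurance = 44097.83 + 630.09 = 44727.92
Import duty = 44727.92 × 9% = 4025.51
Buyer bears: insurance 630.09 + destination terminal 1309.39 + delivery 1358.47 + duty 4025.51 = 7323.46
Landed cost = invoice 44097.83 + 7323.46 = 51421.29

Total landed cost: USD 51421.29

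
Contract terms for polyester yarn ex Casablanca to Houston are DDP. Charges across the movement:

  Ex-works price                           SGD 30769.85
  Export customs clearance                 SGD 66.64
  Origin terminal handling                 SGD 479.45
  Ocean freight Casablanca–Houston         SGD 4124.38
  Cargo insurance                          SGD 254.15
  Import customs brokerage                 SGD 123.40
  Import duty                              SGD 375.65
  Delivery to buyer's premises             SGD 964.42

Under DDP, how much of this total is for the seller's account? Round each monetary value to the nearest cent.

DDP: the seller bears all costs including import duty.
Seller's account: goods 30769.85 + export clearance 66.64 + origin terminal 479.45 + freight 4124.38 + insurance 254.15 + brokerage 123.40 + duty 375.65 + delivery 964.42 = 37157.94
Buyer's account: 0.00

Seller's account: SGD 37157.94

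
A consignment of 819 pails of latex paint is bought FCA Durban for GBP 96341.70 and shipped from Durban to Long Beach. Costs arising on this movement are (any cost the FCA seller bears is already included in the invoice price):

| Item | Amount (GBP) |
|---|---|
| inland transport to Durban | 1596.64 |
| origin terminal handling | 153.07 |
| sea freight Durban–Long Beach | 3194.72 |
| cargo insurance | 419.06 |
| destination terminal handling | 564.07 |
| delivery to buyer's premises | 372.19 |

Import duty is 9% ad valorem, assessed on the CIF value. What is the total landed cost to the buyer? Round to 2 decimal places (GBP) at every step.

Total landed cost: GBP 110054.58

FCA: the seller delivers export-cleared goods to the carrier; the buyer bears costs from that point.
Already in the invoice (seller's account under FCA): inland to port — exclude.
CIF value = FCA price + origin terminal + freight + insurance = 96341.70 + 153.07 + 3194.72 + 419.06 = 100108.55
Import duty = 100108.55 × 9% = 9009.77
Buyer bears: origin terminal 153.07 + freight 3194.72 + insurance 419.06 + destination terminal 564.07 + delivery 372.19 + duty 9009.77 = 13712.88
Landed cost = invoice 96341.70 + 13712.88 = 110054.58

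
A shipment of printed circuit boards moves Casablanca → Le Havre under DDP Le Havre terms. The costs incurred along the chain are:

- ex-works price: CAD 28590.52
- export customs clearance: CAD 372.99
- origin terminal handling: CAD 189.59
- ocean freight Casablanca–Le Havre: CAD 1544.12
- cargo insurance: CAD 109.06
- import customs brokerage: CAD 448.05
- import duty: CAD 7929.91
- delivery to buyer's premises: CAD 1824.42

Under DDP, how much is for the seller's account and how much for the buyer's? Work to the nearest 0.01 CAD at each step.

Seller: CAD 41008.66; buyer: CAD 0.00

DDP: the seller bears all costs including import duty.
Seller's account: goods 28590.52 + export clearance 372.99 + origin terminal 189.59 + freight 1544.12 + insurance 109.06 + brokerage 448.05 + duty 7929.91 + delivery 1824.42 = 41008.66
Buyer's account: 0.00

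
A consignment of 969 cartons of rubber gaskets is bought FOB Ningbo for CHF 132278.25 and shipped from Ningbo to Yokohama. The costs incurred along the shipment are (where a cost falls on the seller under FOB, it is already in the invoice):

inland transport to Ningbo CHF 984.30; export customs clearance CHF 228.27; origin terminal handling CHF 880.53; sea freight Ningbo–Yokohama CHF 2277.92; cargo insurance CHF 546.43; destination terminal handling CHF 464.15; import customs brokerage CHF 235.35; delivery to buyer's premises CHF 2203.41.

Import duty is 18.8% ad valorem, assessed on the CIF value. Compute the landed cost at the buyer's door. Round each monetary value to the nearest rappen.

Total landed cost: CHF 163404.80

FOB: the seller bears costs until goods are on board at the origin port; the buyer bears freight, insurance and all costs thereafter.
Already in the invoice (seller's account under FOB): inland to port, export clearance, origin terminal — exclude.
CIF value = FOB price + freight + insurance = 132278.25 + 2277.92 + 546.43 = 135102.60
Import duty = 135102.60 × 18.8% = 25399.29
Buyer bears: freight 2277.92 + insurance 546.43 + destination terminal 464.15 + brokerage 235.35 + delivery 2203.41 + duty 25399.29 = 31126.55
Landed cost = invoice 132278.25 + 31126.55 = 163404.80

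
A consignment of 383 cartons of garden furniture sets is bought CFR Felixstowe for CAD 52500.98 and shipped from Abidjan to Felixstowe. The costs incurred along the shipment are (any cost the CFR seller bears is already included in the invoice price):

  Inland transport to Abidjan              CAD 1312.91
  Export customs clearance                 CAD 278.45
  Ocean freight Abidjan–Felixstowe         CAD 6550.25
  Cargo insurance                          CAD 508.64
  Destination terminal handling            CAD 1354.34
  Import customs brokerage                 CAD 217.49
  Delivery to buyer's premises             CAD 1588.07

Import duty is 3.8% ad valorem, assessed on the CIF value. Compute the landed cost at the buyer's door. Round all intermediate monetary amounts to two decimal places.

Total landed cost: CAD 58183.89

CFR: the seller pays costs through ocean freight to the destination port, but not insurance.
Already in the invoice (seller's account under CFR): inland to port, export clearance, freight — exclude.
CIF value = CFR price + insurance = 52500.98 + 508.64 = 53009.62
Import duty = 53009.62 × 3.8% = 2014.37
Buyer bears: insurance 508.64 + destination terminal 1354.34 + brokerage 217.49 + delivery 1588.07 + duty 2014.37 = 5682.91
Landed cost = invoice 52500.98 + 5682.91 = 58183.89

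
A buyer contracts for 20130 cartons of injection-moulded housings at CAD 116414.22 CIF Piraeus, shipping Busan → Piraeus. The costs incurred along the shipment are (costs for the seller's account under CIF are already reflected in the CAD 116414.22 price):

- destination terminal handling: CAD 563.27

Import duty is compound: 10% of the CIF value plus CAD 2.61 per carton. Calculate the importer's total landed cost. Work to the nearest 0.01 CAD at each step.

Total landed cost: CAD 181158.21

CIF: the seller pays costs through ocean freight and marine insurance to the destination port.
The CIF price already equals the CIF value: 116414.22
Ad valorem component: 116414.22 × 10% = 11641.42
Specific component: 20130 × 2.61 = 52539.30
Import duty = 11641.42 + 52539.30 = 64180.72
Buyer bears: destination terminal 563.27 + duty 64180.72 = 64743.99
Landed cost = invoice 116414.22 + 64743.99 = 181158.21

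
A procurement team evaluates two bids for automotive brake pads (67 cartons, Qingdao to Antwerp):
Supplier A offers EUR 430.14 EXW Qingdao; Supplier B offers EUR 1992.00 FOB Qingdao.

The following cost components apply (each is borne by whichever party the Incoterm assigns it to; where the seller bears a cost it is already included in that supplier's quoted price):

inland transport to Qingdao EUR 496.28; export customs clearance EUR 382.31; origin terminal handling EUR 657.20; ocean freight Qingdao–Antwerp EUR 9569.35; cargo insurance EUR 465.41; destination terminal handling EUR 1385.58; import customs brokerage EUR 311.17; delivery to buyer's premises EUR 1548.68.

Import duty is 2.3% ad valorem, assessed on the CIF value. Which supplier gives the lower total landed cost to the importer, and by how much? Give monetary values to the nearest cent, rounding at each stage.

Supplier A (EXW):
CIF value = EXW price + inland to port + export clearance + origin terminal + freight + insurance = 430.14 + 496.28 + 382.31 + 657.20 + 9569.35 + 465.41 = 12000.69
Import duty = 12000.69 × 2.3% = 276.02
Buyer bears (A): 496.28 + 382.31 + 657.20 + 9569.35 + 465.41 + 1385.58 + 311.17 + 1548.68 = 14815.98
Landed cost (A) = invoice 430.14 + 14815.98 + duty 276.02 = 15522.14
Supplier B (FOB):
CIF value = FOB price + freight + insurance = 1992.00 + 9569.35 + 465.41 = 12026.76
Import duty = 12026.76 × 2.3% = 276.62
Buyer bears (B): 9569.35 + 465.41 + 1385.58 + 311.17 + 1548.68 = 13280.19
Landed cost (B) = invoice 1992.00 + 13280.19 + duty 276.62 = 15548.81
Difference = |15522.14 − 15548.81| = 26.67

Supplier A is cheaper by EUR 26.67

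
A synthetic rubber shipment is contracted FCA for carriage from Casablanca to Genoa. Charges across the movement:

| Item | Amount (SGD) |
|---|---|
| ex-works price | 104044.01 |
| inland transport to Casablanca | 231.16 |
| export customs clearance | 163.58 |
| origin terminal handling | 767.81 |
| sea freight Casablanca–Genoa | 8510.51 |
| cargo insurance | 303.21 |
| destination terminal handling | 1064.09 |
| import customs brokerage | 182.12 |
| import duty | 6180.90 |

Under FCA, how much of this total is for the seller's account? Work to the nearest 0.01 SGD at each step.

Seller's account: SGD 104438.75

FCA: the seller delivers export-cleared goods to the carrier; the buyer bears costs from that point.
Seller's account: goods 104044.01 + inland to port 231.16 + export clearance 163.58 = 104438.75
Buyer's account: origin terminal 767.81 + freight 8510.51 + insurance 303.21 + destination terminal 1064.09 + brokerage 182.12 + duty 6180.90 = 17008.64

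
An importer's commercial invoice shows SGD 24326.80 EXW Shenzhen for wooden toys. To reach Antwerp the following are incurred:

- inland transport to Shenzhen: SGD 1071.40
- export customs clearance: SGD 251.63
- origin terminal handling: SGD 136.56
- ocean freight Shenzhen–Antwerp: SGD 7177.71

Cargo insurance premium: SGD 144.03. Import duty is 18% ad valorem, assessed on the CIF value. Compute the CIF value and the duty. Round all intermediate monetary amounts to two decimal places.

CIF = EXW price + pre-shipment costs + freight + insurance
CIF = 24326.80 + 1071.40 + 251.63 + 136.56 + 7177.71 + 144.03 = 33108.13
Import duty = 33108.13 × 18% = 5959.46

CIF value: SGD 33108.13; import duty: SGD 5959.46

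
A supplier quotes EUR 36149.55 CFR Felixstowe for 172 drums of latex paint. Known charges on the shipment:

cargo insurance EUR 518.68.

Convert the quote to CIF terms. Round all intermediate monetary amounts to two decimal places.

From CFR to CIF, the seller additionally bears: insurance.
CIF price = 36149.55 + 518.68 = 36668.23

CIF price: EUR 36668.23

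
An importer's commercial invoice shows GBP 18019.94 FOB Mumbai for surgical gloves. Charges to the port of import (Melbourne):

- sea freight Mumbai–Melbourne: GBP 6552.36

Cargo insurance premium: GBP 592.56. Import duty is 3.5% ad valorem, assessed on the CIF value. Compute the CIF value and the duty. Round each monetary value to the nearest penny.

CIF value: GBP 25164.86; import duty: GBP 880.77

CIF = FOB price + freight + insurance
CIF = 18019.94 + 6552.36 + 592.56 = 25164.86
Import duty = 25164.86 × 3.5% = 880.77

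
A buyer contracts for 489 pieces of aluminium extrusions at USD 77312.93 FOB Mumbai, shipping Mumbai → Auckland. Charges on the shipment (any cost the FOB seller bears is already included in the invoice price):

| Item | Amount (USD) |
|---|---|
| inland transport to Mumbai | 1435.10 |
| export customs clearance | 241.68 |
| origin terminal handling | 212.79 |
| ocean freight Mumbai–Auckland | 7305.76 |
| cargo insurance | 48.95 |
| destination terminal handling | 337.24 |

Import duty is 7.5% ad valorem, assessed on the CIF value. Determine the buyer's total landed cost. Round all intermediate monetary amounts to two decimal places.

Total landed cost: USD 91354.95

FOB: the seller bears costs until goods are on board at the origin port; the buyer bears freight, insurance and all costs thereafter.
Already in the invoice (seller's account under FOB): inland to port, export clearance, origin terminal — exclude.
CIF value = FOB price + freight + insurance = 77312.93 + 7305.76 + 48.95 = 84667.64
Import duty = 84667.64 × 7.5% = 6350.07
Buyer bears: freight 7305.76 + insurance 48.95 + destination terminal 337.24 + duty 6350.07 = 14042.02
Landed cost = invoice 77312.93 + 14042.02 = 91354.95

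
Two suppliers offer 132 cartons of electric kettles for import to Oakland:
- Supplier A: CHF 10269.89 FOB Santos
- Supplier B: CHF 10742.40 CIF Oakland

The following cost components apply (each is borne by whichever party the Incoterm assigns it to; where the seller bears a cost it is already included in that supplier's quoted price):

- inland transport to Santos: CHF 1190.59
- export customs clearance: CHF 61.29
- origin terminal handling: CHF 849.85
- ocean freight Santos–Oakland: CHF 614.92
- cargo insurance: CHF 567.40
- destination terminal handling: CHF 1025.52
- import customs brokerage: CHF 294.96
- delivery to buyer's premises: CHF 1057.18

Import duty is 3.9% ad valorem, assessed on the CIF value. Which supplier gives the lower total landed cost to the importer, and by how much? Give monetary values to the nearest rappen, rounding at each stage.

Supplier A (FOB):
CIF value = FOB price + freight + insurance = 10269.89 + 614.92 + 567.40 = 11452.21
Import duty = 11452.21 × 3.9% = 446.64
Buyer bears (A): 614.92 + 567.40 + 1025.52 + 294.96 + 1057.18 = 3559.98
Landed cost (A) = invoice 10269.89 + 3559.98 + duty 446.64 = 14276.51
Supplier B (CIF):
The CIF price already equals the CIF value: 10742.40
Import duty = 10742.40 × 3.9% = 418.95
Buyer bears (B): 1025.52 + 294.96 + 1057.18 = 2377.66
Landed cost (B) = invoice 10742.40 + 2377.66 + duty 418.95 = 13539.01
Difference = |14276.51 − 13539.01| = 737.50

Supplier B is cheaper by CHF 737.50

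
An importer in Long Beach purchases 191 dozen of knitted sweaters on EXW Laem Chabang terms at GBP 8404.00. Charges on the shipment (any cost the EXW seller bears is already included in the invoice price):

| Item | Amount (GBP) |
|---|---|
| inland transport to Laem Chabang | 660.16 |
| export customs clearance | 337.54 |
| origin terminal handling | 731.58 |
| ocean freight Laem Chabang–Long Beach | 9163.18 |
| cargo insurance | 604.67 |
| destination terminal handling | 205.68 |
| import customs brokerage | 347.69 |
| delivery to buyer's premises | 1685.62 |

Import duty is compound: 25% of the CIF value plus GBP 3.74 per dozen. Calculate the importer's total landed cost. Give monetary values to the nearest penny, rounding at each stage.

EXW: the seller makes goods available at their premises; the buyer bears all onward costs.
CIF value = EXW price + inland to port + export clearance + origin terminal + freight + insurance = 8404.00 + 660.16 + 337.54 + 731.58 + 9163.18 + 604.67 = 19901.13
Ad valorem component: 19901.13 × 25% = 4975.28
Specific component: 191 × 3.74 = 714.34
Import duty = 4975.28 + 714.34 = 5689.62
Buyer bears: inland to port 660.16 + export clearance 337.54 + origin terminal 731.58 + freight 9163.18 + insurance 604.67 + destination terminal 205.68 + brokerage 347.69 + delivery 1685.62 + duty 5689.62 = 19425.74
Landed cost = invoice 8404.00 + 19425.74 = 27829.74

Total landed cost: GBP 27829.74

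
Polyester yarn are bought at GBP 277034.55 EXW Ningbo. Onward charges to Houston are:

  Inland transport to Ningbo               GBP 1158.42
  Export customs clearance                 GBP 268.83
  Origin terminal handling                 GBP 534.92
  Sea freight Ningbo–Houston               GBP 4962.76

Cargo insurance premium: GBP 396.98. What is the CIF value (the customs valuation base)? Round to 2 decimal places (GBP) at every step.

CIF value: GBP 284356.46

CIF = EXW price + pre-shipment costs + freight + insurance
CIF = 277034.55 + 1158.42 + 268.83 + 534.92 + 4962.76 + 396.98 = 284356.46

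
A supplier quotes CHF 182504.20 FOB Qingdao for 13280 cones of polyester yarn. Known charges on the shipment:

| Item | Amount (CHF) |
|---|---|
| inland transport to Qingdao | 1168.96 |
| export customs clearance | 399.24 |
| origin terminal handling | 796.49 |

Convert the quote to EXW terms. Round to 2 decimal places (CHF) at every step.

EXW price: CHF 180139.51

From FOB to EXW, the seller no longer bears: inland to port, export clearance, origin terminal.
EXW price = 182504.20 − 1168.96 − 399.24 − 796.49 = 180139.51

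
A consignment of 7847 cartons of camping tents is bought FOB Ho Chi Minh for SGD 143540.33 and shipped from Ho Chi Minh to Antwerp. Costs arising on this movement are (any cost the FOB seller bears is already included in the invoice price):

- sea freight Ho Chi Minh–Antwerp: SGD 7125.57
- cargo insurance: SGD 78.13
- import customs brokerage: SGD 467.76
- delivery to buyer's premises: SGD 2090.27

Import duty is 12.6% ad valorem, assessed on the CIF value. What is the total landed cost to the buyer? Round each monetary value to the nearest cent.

Total landed cost: SGD 172295.81

FOB: the seller bears costs until goods are on board at the origin port; the buyer bears freight, insurance and all costs thereafter.
CIF value = FOB price + freight + insurance = 143540.33 + 7125.57 + 78.13 = 150744.03
Import duty = 150744.03 × 12.6% = 18993.75
Buyer bears: freight 7125.57 + insurance 78.13 + brokerage 467.76 + delivery 2090.27 + duty 18993.75 = 28755.48
Landed cost = invoice 143540.33 + 28755.48 = 172295.81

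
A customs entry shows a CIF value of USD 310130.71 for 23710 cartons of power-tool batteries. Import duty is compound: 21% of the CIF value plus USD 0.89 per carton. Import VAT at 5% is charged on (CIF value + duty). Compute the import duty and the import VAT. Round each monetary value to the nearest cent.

Import duty: USD 86229.35; import VAT: USD 19818.00

Ad valorem component: 310130.71 × 21% = 65127.45
Specific component: 23710 × 0.89 = 21101.90
Import duty = 65127.45 + 21101.90 = 86229.35
VAT base = CIF + duty = 310130.71 + 86229.35 = 396360.06
Import VAT = 396360.06 × 5% = 19818.00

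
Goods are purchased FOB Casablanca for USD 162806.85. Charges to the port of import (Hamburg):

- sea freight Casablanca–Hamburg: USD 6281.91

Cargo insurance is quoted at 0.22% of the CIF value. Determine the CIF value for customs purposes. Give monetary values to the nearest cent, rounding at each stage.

Let C be the CIF value. C = FOB price + freight + 0.22% × C
C − 0.22% × C = 162806.85 + 6281.91
0.9978 × C = 169088.76
C = 169088.76 / 0.9978 = 169461.58
Insurance premium = 0.22% × 169461.58 = 372.82

CIF value: USD 169461.58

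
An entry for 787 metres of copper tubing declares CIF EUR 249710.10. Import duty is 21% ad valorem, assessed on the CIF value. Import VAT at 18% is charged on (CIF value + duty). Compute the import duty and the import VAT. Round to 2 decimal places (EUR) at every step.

Import duty = 249710.10 × 21% = 52439.12
VAT base = CIF + duty = 249710.10 + 52439.12 = 302149.22
Import VAT = 302149.22 × 18% = 54386.86

Import duty: EUR 52439.12; import VAT: EUR 54386.86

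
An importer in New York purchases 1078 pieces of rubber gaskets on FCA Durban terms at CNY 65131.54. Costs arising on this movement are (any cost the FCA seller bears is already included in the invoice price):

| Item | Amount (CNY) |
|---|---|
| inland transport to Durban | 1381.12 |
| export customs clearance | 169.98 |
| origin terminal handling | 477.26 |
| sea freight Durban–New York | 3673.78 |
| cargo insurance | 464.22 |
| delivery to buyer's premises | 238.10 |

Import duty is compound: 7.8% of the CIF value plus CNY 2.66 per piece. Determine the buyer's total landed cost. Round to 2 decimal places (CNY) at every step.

Total landed cost: CNY 78292.63

FCA: the seller delivers export-cleared goods to the carrier; the buyer bears costs from that point.
Already in the invoice (seller's account under FCA): inland to port, export clearance — exclude.
CIF value = FCA price + origin terminal + freight + insurance = 65131.54 + 477.26 + 3673.78 + 464.22 = 69746.80
Ad valorem component: 69746.80 × 7.8% = 5440.25
Specific component: 1078 × 2.66 = 2867.48
Import duty = 5440.25 + 2867.48 = 8307.73
Buyer bears: origin terminal 477.26 + freight 3673.78 + insurance 464.22 + delivery 238.10 + duty 8307.73 = 13161.09
Landed cost = invoice 65131.54 + 13161.09 = 78292.63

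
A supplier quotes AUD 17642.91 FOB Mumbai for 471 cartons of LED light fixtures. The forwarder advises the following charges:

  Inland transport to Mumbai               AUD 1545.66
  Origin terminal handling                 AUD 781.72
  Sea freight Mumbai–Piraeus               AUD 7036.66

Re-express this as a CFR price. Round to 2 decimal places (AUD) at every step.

CFR price: AUD 24679.57

Not relevant to the conversion: inland to port, origin terminal — on the seller under both FOB and CFR; already in the FOB price and stays in the CFR price.
From FOB to CFR, the seller additionally bears: freight.
CFR price = 17642.91 + 7036.66 = 24679.57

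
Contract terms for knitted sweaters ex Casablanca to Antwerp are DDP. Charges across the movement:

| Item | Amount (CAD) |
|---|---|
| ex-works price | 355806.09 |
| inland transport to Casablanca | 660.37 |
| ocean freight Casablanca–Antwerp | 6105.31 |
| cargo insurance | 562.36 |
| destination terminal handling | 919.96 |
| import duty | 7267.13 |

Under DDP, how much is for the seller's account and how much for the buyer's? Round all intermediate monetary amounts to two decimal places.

DDP: the seller bears all costs including import duty.
Seller's account: goods 355806.09 + inland to port 660.37 + freight 6105.31 + insurance 562.36 + destination terminal 919.96 + duty 7267.13 = 371321.22
Buyer's account: 0.00

Seller: CAD 371321.22; buyer: CAD 0.00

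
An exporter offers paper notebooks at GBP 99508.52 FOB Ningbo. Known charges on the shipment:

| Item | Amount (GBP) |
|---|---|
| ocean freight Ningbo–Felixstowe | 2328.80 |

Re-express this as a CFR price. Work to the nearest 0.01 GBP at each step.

From FOB to CFR, the seller additionally bears: freight.
CFR price = 99508.52 + 2328.80 = 101837.32

CFR price: GBP 101837.32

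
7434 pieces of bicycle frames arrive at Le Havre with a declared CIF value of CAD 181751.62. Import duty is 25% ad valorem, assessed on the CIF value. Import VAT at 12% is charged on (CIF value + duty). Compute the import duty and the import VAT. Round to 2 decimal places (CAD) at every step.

Import duty = 181751.62 × 25% = 45437.91
VAT base = CIF + duty = 181751.62 + 45437.91 = 227189.53
Import VAT = 227189.53 × 12% = 27262.74

Import duty: CAD 45437.91; import VAT: CAD 27262.74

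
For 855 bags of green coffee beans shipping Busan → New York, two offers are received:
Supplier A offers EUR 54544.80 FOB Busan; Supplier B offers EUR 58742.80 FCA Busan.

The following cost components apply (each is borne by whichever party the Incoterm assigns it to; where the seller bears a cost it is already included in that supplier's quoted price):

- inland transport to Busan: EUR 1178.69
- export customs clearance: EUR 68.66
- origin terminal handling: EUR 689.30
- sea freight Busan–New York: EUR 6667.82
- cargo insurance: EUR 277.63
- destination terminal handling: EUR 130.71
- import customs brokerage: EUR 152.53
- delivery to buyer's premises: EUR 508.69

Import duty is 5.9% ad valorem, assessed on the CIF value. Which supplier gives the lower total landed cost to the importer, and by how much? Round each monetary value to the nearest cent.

Supplier A is cheaper by EUR 5175.66

Supplier A (FOB):
CIF value = FOB price + freight + insurance = 54544.80 + 6667.82 + 277.63 = 61490.25
Import duty = 61490.25 × 5.9% = 3627.92
Buyer bears (A): 6667.82 + 277.63 + 130.71 + 152.53 + 508.69 = 7737.38
Landed cost (A) = invoice 54544.80 + 7737.38 + duty 3627.92 = 65910.10
Supplier B (FCA):
CIF value = FCA price + origin terminal + freight + insurance = 58742.80 + 689.30 + 6667.82 + 277.63 = 66377.55
Import duty = 66377.55 × 5.9% = 3916.28
Buyer bears (B): 689.30 + 6667.82 + 277.63 + 130.71 + 152.53 + 508.69 = 8426.68
Landed cost (B) = invoice 58742.80 + 8426.68 + duty 3916.28 = 71085.76
Difference = |65910.10 − 71085.76| = 5175.66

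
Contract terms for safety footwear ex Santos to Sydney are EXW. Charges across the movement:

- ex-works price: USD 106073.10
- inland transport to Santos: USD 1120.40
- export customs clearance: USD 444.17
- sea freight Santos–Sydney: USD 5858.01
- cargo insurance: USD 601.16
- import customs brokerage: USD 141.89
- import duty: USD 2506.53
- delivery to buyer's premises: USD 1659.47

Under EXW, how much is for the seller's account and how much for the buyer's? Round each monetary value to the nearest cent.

Seller: USD 106073.10; buyer: USD 12331.63

EXW: the seller makes goods available at their premises; the buyer bears all onward costs.
Seller's account: goods 106073.10 = 106073.10
Buyer's account: inland to port 1120.40 + export clearance 444.17 + freight 5858.01 + insurance 601.16 + brokerage 141.89 + duty 2506.53 + delivery 1659.47 = 12331.63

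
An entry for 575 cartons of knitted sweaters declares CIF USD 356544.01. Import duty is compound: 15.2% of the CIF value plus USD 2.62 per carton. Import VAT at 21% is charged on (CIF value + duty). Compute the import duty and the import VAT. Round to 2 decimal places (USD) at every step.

Import duty: USD 55701.19; import VAT: USD 86571.49

Ad valorem component: 356544.01 × 15.2% = 54194.69
Specific component: 575 × 2.62 = 1506.50
Import duty = 54194.69 + 1506.50 = 55701.19
VAT base = CIF + duty = 356544.01 + 55701.19 = 412245.20
Import VAT = 412245.20 × 21% = 86571.49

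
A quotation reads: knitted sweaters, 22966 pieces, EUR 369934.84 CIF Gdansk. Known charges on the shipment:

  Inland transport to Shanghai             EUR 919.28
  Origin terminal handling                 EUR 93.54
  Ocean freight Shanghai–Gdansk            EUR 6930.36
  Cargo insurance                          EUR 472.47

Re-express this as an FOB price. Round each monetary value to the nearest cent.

Not relevant to the conversion: inland to port, origin terminal — on the seller under both CIF and FOB; already in the CIF price and stays in the FOB price.
From CIF to FOB, the seller no longer bears: freight, insurance.
FOB price = 369934.84 − 6930.36 − 472.47 = 362532.01

FOB price: EUR 362532.01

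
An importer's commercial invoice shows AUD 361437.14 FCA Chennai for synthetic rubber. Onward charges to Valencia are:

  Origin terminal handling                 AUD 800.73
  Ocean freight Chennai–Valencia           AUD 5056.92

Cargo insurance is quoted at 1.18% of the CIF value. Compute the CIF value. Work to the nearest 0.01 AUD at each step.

Let C be the CIF value. C = FCA price + pre-shipment costs + freight + 1.18% × C
C − 1.18% × C = 361437.14 + 800.73 + 5056.92
0.9882 × C = 367294.79
C = 367294.79 / 0.9882 = 371680.62
Insurance premium = 1.18% × 371680.62 = 4385.83

CIF value: AUD 371680.62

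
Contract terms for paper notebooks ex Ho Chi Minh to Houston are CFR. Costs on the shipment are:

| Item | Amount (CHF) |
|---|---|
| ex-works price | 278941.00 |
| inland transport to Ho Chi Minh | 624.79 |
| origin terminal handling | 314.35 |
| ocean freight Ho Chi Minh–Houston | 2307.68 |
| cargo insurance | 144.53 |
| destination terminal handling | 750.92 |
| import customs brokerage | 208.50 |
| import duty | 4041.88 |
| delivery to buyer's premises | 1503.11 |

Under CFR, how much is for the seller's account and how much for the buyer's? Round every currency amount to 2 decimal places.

CFR: the seller pays costs through ocean freight to the destination port, but not insurance.
Seller's account: goods 278941.00 + inland to port 624.79 + origin terminal 314.35 + freight 2307.68 = 282187.82
Buyer's account: insurance 144.53 + destination terminal 750.92 + brokerage 208.50 + duty 4041.88 + delivery 1503.11 = 6648.94

Seller: CHF 282187.82; buyer: CHF 6648.94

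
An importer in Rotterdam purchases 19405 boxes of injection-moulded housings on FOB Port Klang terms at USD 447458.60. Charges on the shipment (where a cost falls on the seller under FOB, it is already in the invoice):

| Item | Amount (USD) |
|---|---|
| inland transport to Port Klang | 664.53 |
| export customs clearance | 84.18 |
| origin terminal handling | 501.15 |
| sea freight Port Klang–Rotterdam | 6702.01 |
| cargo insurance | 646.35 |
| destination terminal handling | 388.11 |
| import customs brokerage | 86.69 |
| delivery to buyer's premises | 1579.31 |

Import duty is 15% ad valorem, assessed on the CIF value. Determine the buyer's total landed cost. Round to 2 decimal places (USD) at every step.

Total landed cost: USD 525082.11

FOB: the seller bears costs until goods are on board at the origin port; the buyer bears freight, insurance and all costs thereafter.
Already in the invoice (seller's account under FOB): inland to port, export clearance, origin terminal — exclude.
CIF value = FOB price + freight + insurance = 447458.60 + 6702.01 + 646.35 = 454806.96
Import duty = 454806.96 × 15% = 68221.04
Buyer bears: freight 6702.01 + insurance 646.35 + destination terminal 388.11 + brokerage 86.69 + delivery 1579.31 + duty 68221.04 = 77623.51
Landed cost = invoice 447458.60 + 77623.51 = 525082.11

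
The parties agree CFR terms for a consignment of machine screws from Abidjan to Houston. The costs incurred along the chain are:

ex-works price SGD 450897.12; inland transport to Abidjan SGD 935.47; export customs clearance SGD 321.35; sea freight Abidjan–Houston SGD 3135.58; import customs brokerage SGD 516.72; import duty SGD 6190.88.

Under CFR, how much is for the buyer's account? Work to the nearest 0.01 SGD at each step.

Buyer's account: SGD 6707.60

CFR: the seller pays costs through ocean freight to the destination port, but not insurance.
Seller's account: goods 450897.12 + inland to port 935.47 + export clearance 321.35 + freight 3135.58 = 455289.52
Buyer's account: brokerage 516.72 + duty 6190.88 = 6707.60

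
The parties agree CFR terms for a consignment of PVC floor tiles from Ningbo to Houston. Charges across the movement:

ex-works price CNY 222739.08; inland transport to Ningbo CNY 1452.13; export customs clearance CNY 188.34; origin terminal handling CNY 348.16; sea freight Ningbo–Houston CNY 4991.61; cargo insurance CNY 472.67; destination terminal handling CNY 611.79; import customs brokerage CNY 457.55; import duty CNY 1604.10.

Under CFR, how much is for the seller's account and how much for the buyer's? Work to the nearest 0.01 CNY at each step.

CFR: the seller pays costs through ocean freight to the destination port, but not insurance.
Seller's account: goods 222739.08 + inland to port 1452.13 + export clearance 188.34 + origin terminal 348.16 + freight 4991.61 = 229719.32
Buyer's account: insurance 472.67 + destination terminal 611.79 + brokerage 457.55 + duty 1604.10 = 3146.11

Seller: CNY 229719.32; buyer: CNY 3146.11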